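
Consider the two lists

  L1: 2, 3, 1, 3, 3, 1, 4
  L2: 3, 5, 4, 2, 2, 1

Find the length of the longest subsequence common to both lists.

Let dp[i][j] be the LCS length of the first i values of L1 and the first j values of L2. dp[i][j] = dp[i-1][j-1]+1 when the i-th and j-th values match, else max(dp[i-1][j], dp[i][j-1]).
    ·  3  5  4  2  2  1
 ·  0  0  0  0  0  0  0
 2  0  0  0  0  1  1  1
 3  0  1  1  1  1  1  1
 1  0  1  1  1  1  1  2
 3  0  1  1  1  1  1  2
 3  0  1  1  1  1  1  2
 1  0  1  1  1  1  1  2
 4  0  1  1  2  2  2  2
dp[7][6] = 2. One LCS (by backtracking along matches): 2, 1.

2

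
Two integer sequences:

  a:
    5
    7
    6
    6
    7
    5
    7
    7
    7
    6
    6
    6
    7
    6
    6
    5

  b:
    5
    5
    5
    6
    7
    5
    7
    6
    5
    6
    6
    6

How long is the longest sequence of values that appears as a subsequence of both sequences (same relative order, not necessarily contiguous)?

Match 5 (a #1, b #3) → 6 (a #4, b #4) → 7 (a #5, b #5) → 5 (a #6, b #6) → 7 (a #9, b #7) → 6 (a #10, b #8) → 6 (a #12, b #10) → 6 (a #14, b #11) → 6 (a #15, b #12) — 9 values in the same relative order in both. The LCS DP gives dp[16][12] = 9, so this is optimal.

9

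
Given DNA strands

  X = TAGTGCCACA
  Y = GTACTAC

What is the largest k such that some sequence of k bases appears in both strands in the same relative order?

5

Match T [1,2], A [2,3], T [4,5], A [8,6], C [9,7] — 5 bases in the same relative order in both. Since dp[10][7] = 5, nothing longer is possible.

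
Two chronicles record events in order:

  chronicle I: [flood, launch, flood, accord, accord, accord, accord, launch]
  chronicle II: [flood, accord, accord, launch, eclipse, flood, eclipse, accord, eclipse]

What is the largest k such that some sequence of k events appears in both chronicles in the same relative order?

4

Match flood [1,1]; then launch [2,4]; then flood [3,6]; then accord [4,8] — 4 events in the same relative order in both. The LCS DP gives dp[8][9] = 4, so this is optimal.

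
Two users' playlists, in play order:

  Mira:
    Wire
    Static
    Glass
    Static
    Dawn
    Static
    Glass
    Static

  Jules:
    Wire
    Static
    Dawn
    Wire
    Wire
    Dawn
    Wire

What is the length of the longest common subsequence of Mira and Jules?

3

Taking Wire (Mira #1, Jules #1), Static (Mira #2, Jules #2), Dawn (Mira #5, Jules #6) gives a common subsequence of length 3, and the DP table's final entry dp[8][7] is also 3, so no common subsequence is longer.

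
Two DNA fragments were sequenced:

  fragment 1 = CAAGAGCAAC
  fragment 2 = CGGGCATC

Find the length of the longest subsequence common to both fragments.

6

Match C at fragment 1[1]=fragment 2[1], G at fragment 1[4]=fragment 2[3], G at fragment 1[6]=fragment 2[4], C at fragment 1[7]=fragment 2[5], A at fragment 1[8]=fragment 2[6], C at fragment 1[10]=fragment 2[8] — 6 bases in the same relative order in both. The LCS DP gives dp[10][8] = 6, so this is optimal.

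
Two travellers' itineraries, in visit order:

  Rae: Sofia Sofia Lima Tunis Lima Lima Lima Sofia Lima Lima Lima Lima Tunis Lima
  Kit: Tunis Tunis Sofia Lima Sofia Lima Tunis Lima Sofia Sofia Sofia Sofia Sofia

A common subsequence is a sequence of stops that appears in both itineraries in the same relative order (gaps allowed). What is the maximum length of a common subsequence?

Pick Sofia [1,3], Sofia [2,5], Lima [3,6], Tunis [4,7], Lima [5,8], Sofia [8,13]; all 6 stops appear in both, in order, and the DP table's final entry dp[14][13] is also 6, so no common subsequence is longer.

6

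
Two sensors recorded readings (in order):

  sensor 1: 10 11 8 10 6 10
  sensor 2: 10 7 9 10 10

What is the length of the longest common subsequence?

Let dp[i][j] be the LCS length of the first i values of sensor 1 and the first j values of sensor 2. dp[i][j] = dp[i-1][j-1]+1 when the i-th and j-th values match, else max(dp[i-1][j], dp[i][j-1]).
    · 10  7  9 10 10
 ·  0  0  0  0  0  0
10  0  1  1  1  1  1
11  0  1  1  1  1  1
 8  0  1  1  1  1  1
10  0  1  1  1  2  2
 6  0  1  1  1  2  2
10  0  1  1  1  2  3
dp[6][5] = 3. One LCS (by backtracking along matches): 10, 10, 10.

3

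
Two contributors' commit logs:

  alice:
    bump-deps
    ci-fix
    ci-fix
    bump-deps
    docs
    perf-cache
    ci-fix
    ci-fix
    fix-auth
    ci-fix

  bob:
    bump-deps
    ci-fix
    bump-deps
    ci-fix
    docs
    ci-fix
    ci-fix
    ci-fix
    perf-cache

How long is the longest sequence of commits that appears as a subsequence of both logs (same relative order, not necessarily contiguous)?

One common subsequence of length 7: bump-deps at alice[1]=bob[1]; then ci-fix at alice[2]=bob[2]; then ci-fix at alice[3]=bob[4]; then docs at alice[5]=bob[5]; then ci-fix at alice[7]=bob[6]; then ci-fix at alice[8]=bob[7]; then ci-fix at alice[10]=bob[8], and the DP table's final entry dp[10][9] is also 7, so no common subsequence is longer.

7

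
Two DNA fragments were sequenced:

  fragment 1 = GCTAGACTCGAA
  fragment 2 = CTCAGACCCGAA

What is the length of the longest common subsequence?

10

Match C (fragment 1 #2, fragment 2 #1), T (fragment 1 #3, fragment 2 #2), A (fragment 1 #4, fragment 2 #4), G (fragment 1 #5, fragment 2 #5), A (fragment 1 #6, fragment 2 #6), C (fragment 1 #7, fragment 2 #8), C (fragment 1 #9, fragment 2 #9), G (fragment 1 #10, fragment 2 #10), A (fragment 1 #11, fragment 2 #11), A (fragment 1 #12, fragment 2 #12) — 10 bases in the same relative order in both. The LCS DP gives dp[12][12] = 10, so this is optimal.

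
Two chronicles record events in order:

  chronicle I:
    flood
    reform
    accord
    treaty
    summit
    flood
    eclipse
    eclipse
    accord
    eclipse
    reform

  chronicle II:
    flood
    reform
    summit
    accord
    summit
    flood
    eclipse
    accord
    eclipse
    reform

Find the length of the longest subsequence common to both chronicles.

Match flood at chronicle I[1]=chronicle II[1], reform at chronicle I[2]=chronicle II[2], accord at chronicle I[3]=chronicle II[4], summit at chronicle I[5]=chronicle II[5], flood at chronicle I[6]=chronicle II[6], eclipse at chronicle I[8]=chronicle II[7], accord at chronicle I[9]=chronicle II[8], eclipse at chronicle I[10]=chronicle II[9], reform at chronicle I[11]=chronicle II[10] — 9 events in the same relative order in both. The LCS DP gives dp[11][10] = 9, so this is optimal.

9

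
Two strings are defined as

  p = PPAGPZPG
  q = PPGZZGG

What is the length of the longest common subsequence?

5

Let dp[i][j] be the LCS length of the first i characters of p and the first j characters of q. dp[i][j] = dp[i-1][j-1]+1 when the i-th and j-th characters match, else max(dp[i-1][j], dp[i][j-1]).
    ·  P  P  G  Z  Z  G  G
 ·  0  0  0  0  0  0  0  0
 P  0  1  1  1  1  1  1  1
 P  0  1  2  2  2  2  2  2
 A  0  1  2  2  2  2  2  2
 G  0  1  2  3  3  3  3  3
 P  0  1  2  3  3  3  3  3
 Z  0  1  2  3  4  4  4  4
 P  0  1  2  3  4  4  4  4
 G  0  1  2  3  4  4  5  5
dp[8][7] = 5. One LCS (by backtracking along matches): PPGZG.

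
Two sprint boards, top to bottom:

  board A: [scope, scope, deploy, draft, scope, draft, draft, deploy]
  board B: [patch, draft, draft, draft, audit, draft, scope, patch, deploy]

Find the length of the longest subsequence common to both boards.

Match draft (board A #4, board B #3), then draft (board A #6, board B #4), then draft (board A #7, board B #6), then deploy (board A #8, board B #9) — 4 tasks in the same relative order in both. Since dp[8][9] = 4, nothing longer is possible.

4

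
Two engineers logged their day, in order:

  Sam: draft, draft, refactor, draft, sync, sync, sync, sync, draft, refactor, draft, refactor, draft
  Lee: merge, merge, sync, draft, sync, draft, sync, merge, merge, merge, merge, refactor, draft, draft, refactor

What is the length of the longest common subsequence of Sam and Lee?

Match draft [1,4]; then draft [2,6]; then refactor [3,12]; then draft [9,13]; then draft [11,14]; then refactor [12,15] — 6 tasks in the same relative order in both. The LCS DP gives dp[13][15] = 6, so this is optimal.

6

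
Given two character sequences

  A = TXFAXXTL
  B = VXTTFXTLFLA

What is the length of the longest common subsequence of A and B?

Taking T (A #1, B #4), F (A #3, B #5), X (A #6, B #6), T (A #7, B #7), L (A #8, B #10) gives a common subsequence of length 5. The LCS DP gives dp[8][11] = 5, so this is optimal.

5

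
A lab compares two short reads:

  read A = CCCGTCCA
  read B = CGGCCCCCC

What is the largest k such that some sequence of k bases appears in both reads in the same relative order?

One common subsequence of length 5: C at read A[1]=read B[5], C at read A[2]=read B[6], C at read A[3]=read B[7], C at read A[6]=read B[8], C at read A[7]=read B[9], and the DP table's final entry dp[8][9] is also 5, so no common subsequence is longer.

5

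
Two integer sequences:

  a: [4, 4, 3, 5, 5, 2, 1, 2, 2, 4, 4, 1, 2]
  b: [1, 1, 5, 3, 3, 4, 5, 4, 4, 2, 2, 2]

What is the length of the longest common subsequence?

5

One common subsequence of length 5: 4 (a #1, b #8), then 4 (a #2, b #9), then 2 (a #8, b #10), then 2 (a #9, b #11), then 2 (a #13, b #12). Since dp[13][12] = 5, nothing longer is possible.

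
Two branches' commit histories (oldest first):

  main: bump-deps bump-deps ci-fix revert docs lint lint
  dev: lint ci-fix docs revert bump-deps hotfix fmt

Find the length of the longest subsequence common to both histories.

2

One common subsequence of length 2: ci-fix at main[3]=dev[2] → revert at main[4]=dev[4]. The LCS DP gives dp[7][7] = 2, so this is optimal.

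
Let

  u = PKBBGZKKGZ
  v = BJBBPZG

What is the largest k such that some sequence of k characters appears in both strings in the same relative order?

Let dp[i][j] be the LCS length of the first i characters of u and the first j characters of v. dp[i][j] = dp[i-1][j-1]+1 when the i-th and j-th characters match, else max(dp[i-1][j], dp[i][j-1]).
    ·  B  J  B  B  P  Z  G
 ·  0  0  0  0  0  0  0  0
 P  0  0  0  0  0  1  1  1
 K  0  0  0  0  0  1  1  1
 B  0  1  1  1  1  1  1  1
 B  0  1  1  2  2  2  2  2
 G  0  1  1  2  2  2  2  3
 Z  0  1  1  2  2  2  3  3
 K  0  1  1  2  2  2  3  3
 K  0  1  1  2  2  2  3  3
 G  0  1  1  2  2  2  3  4
 Z  0  1  1  2  2  2  3  4
dp[10][7] = 4. One LCS (by backtracking along matches): BBZG.

4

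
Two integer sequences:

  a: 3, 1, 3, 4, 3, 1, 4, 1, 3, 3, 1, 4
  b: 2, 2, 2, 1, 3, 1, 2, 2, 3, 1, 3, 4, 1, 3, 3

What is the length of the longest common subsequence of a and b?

8

One common subsequence of length 8: 3 [1,5], then 1 [2,6], then 3 [3,9], then 3 [5,11], then 4 [7,12], then 1 [8,13], then 3 [9,14], then 3 [10,15]. The LCS DP gives dp[12][15] = 8, so this is optimal.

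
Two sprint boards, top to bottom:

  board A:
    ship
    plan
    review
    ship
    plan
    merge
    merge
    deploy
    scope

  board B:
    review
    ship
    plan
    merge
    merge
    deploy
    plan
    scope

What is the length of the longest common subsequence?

7

Taking review at board A[3]=board B[1], ship at board A[4]=board B[2], plan at board A[5]=board B[3], merge at board A[6]=board B[4], merge at board A[7]=board B[5], deploy at board A[8]=board B[6], scope at board A[9]=board B[8] gives a common subsequence of length 7. The LCS DP gives dp[9][8] = 7, so this is optimal.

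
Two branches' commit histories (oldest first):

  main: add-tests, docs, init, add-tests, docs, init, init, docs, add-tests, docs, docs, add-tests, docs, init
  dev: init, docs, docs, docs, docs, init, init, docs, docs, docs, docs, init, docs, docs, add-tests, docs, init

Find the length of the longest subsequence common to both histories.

Taking docs at main[2]=dev[4], docs at main[5]=dev[5], init at main[6]=dev[6], init at main[7]=dev[7], docs at main[8]=dev[11], docs at main[10]=dev[13], docs at main[11]=dev[14], add-tests at main[12]=dev[15], docs at main[13]=dev[16], init at main[14]=dev[17] gives a common subsequence of length 10. dp[14][17] = 10 confirms this is the maximum.

10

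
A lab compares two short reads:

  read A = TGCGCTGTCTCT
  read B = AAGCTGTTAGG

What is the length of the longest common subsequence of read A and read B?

6

Let dp[i][j] be the LCS length of the first i bases of read A and the first j bases of read B. dp[i][j] = dp[i-1][j-1]+1 when the i-th and j-th bases match, else max(dp[i-1][j], dp[i][j-1]).
    ·  A  A  G  C  T  G  T  T  A  G  G
 ·  0  0  0  0  0  0  0  0  0  0  0  0
 T  0  0  0  0  0  1  1  1  1  1  1  1
 G  0  0  0  1  1  1  2  2  2  2  2  2
 C  0  0  0  1  2  2  2  2  2  2  2  2
 G  0  0  0  1  2  2  3  3  3  3  3  3
 C  0  0  0  1  2  2  3  3  3  3  3  3
 T  0  0  0  1  2  3  3  4  4  4  4  4
 G  0  0  0  1  2  3  4  4  4  4  5  5
 T  0  0  0  1  2  3  4  5  5  5  5  5
 C  0  0  0  1  2  3  4  5  5  5  5  5
 T  0  0  0  1  2  3  4  5  6  6  6  6
 C  0  0  0  1  2  3  4  5  6  6  6  6
 T  0  0  0  1  2  3  4  5  6  6  6  6
dp[12][11] = 6. One LCS (by backtracking along matches): GCTGTT.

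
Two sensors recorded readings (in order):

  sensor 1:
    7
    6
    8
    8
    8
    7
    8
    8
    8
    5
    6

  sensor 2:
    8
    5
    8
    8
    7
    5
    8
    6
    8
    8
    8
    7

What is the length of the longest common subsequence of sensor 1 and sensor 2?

7

Let dp[i][j] be the LCS length of the first i values of sensor 1 and the first j values of sensor 2. dp[i][j] = dp[i-1][j-1]+1 when the i-th and j-th values match, else max(dp[i-1][j], dp[i][j-1]).
    ·  8  5  8  8  7  5  8  6  8  8  8  7
 ·  0  0  0  0  0  0  0  0  0  0  0  0  0
 7  0  0  0  0  0  1  1  1  1  1  1  1  1
 6  0  0  0  0  0  1  1  1  2  2  2  2  2
 8  0  1  1  1  1  1  1  2  2  3  3  3  3
 8  0  1  1  2  2  2  2  2  2  3  4  4  4
 8  0  1  1  2  3  3  3  3  3  3  4  5  5
 7  0  1  1  2  3  4  4  4  4  4  4  5  6
 8  0  1  1  2  3  4  4  5  5  5  5  5  6
 8  0  1  1  2  3  4  4  5  5  6  6  6  6
 8  0  1  1  2  3  4  4  5  5  6  7  7  7
 5  0  1  2  2  3  4  5  5  5  6  7  7  7
 6  0  1  2  2  3  4  5  5  6  6  7  7  7
dp[11][12] = 7. One LCS (by backtracking along matches): 8, 8, 8, 7, 8, 8, 8.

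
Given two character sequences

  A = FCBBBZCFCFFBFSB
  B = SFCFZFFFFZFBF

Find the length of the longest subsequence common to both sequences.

One common subsequence of length 8: F (A #1, B #2), C (A #2, B #3), Z (A #6, B #5), F (A #8, B #8), F (A #10, B #9), F (A #11, B #11), B (A #12, B #12), F (A #13, B #13), and the DP table's final entry dp[15][13] is also 8, so no common subsequence is longer.

8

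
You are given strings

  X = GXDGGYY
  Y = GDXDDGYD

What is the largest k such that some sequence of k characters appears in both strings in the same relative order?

Match G [1,1], then X [2,3], then D [3,5], then G [5,6], then Y [6,7] — 5 characters in the same relative order in both. The LCS DP gives dp[7][8] = 5, so this is optimal.

5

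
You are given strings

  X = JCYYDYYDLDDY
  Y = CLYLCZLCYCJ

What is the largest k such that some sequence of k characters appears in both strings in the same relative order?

Pick C at X[2]=Y[1], Y at X[3]=Y[3], L at X[9]=Y[7], Y at X[12]=Y[9]; all 4 characters appear in both, in order. The LCS DP gives dp[12][11] = 4, so this is optimal.

4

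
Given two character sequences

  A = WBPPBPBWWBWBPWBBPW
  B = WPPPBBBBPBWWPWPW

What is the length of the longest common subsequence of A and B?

12

One common subsequence of length 12: W [1,1], then P [3,3], then P [4,4], then B [5,8], then P [6,9], then B [7,10], then W [9,11], then W [11,12], then P [13,13], then W [14,14], then P [17,15], then W [18,16]. dp[18][16] = 12 confirms this is the maximum.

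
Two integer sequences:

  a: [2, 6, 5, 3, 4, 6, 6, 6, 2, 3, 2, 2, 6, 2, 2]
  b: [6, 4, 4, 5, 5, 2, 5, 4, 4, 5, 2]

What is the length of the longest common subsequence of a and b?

4

Match 2 at a[1]=b[6], then 5 at a[3]=b[7], then 4 at a[5]=b[9], then 2 at a[15]=b[11] — 4 values in the same relative order in both. The LCS DP gives dp[15][11] = 4, so this is optimal.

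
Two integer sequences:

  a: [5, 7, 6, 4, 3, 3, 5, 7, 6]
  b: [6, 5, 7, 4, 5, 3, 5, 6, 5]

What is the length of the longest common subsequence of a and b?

6

Pick 5 (a #1, b #2) → 7 (a #2, b #3) → 4 (a #4, b #4) → 3 (a #6, b #6) → 5 (a #7, b #7) → 6 (a #9, b #8); all 6 values appear in both, in order. dp[9][9] = 6 confirms this is the maximum.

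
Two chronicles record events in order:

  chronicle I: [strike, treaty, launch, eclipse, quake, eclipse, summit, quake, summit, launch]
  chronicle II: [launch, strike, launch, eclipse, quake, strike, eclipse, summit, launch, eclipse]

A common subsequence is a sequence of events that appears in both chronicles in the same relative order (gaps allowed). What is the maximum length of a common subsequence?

Pick strike (chronicle I #1, chronicle II #2) → launch (chronicle I #3, chronicle II #3) → eclipse (chronicle I #4, chronicle II #4) → quake (chronicle I #5, chronicle II #5) → eclipse (chronicle I #6, chronicle II #7) → summit (chronicle I #9, chronicle II #8) → launch (chronicle I #10, chronicle II #9); all 7 events appear in both, in order. dp[10][10] = 7 confirms this is the maximum.

7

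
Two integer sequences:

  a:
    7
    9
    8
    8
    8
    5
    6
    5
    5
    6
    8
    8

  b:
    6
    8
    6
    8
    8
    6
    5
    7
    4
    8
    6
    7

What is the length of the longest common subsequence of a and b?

Taking 8 [3,2] → 8 [4,4] → 8 [5,5] → 6 [7,6] → 5 [8,7] → 6 [10,11] gives a common subsequence of length 6. The LCS DP gives dp[12][12] = 6, so this is optimal.

6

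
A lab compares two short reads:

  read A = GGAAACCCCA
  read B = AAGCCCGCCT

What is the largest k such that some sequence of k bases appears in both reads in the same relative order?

Let dp[i][j] be the LCS length of the first i bases of read A and the first j bases of read B. dp[i][j] = dp[i-1][j-1]+1 when the i-th and j-th bases match, else max(dp[i-1][j], dp[i][j-1]).
    ·  A  A  G  C  C  C  G  C  C  T
 ·  0  0  0  0  0  0  0  0  0  0  0
 G  0  0  0  1  1  1  1  1  1  1  1
 G  0  0  0  1  1  1  1  2  2  2  2
 A  0  1  1  1  1  1  1  2  2  2  2
 A  0  1  2  2  2  2  2  2  2  2  2
 A  0  1  2  2  2  2  2  2  2  2  2
 C  0  1  2  2  3  3  3  3  3  3  3
 C  0  1  2  2  3  4  4  4  4  4  4
 C  0  1  2  2  3  4  5  5  5  5  5
 C  0  1  2  2  3  4  5  5  6  6  6
 A  0  1  2  2  3  4  5  5  6  6  6
dp[10][10] = 6. One LCS (by backtracking along matches): AACCCC.

6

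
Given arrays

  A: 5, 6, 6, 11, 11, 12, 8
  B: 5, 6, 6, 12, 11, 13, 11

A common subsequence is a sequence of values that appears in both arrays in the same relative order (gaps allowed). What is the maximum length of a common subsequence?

5

Taking 5 (A #1, B #1) → 6 (A #2, B #2) → 6 (A #3, B #3) → 11 (A #4, B #5) → 11 (A #5, B #7) gives a common subsequence of length 5. dp[7][7] = 5 confirms this is the maximum.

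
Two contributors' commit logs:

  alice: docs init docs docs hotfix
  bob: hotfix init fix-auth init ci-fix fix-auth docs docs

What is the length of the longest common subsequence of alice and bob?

Taking init (alice #2, bob #4) → docs (alice #3, bob #7) → docs (alice #4, bob #8) gives a common subsequence of length 3, and the DP table's final entry dp[5][8] is also 3, so no common subsequence is longer.

3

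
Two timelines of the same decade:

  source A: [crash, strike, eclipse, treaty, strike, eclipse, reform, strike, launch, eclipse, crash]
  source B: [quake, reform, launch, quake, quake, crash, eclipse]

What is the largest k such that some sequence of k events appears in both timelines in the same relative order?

Taking reform at source A[7]=source B[2] → launch at source A[9]=source B[3] → eclipse at source A[10]=source B[7] gives a common subsequence of length 3. Since dp[11][7] = 3, nothing longer is possible.

3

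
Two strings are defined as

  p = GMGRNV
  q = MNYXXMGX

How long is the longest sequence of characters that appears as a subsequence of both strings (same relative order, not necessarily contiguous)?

Let dp[i][j] be the LCS length of the first i characters of p and the first j characters of q. dp[i][j] = dp[i-1][j-1]+1 when the i-th and j-th characters match, else max(dp[i-1][j], dp[i][j-1]).
    ·  M  N  Y  X  X  M  G  X
 ·  0  0  0  0  0  0  0  0  0
 G  0  0  0  0  0  0  0  1  1
 M  0  1  1  1  1  1  1  1  1
 G  0  1  1  1  1  1  1  2  2
 R  0  1  1  1  1  1  1  2  2
 N  0  1  2  2  2  2  2  2  2
 V  0  1  2  2  2  2  2  2  2
dp[6][8] = 2. One LCS (by backtracking along matches): MG.

2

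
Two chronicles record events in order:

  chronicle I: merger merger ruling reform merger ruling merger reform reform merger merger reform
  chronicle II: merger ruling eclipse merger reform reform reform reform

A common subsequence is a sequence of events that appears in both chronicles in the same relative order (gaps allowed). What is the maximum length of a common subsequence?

6

Match merger [1,1] → merger [2,4] → reform [4,5] → reform [8,6] → reform [9,7] → reform [12,8] — 6 events in the same relative order in both. The LCS DP gives dp[12][8] = 6, so this is optimal.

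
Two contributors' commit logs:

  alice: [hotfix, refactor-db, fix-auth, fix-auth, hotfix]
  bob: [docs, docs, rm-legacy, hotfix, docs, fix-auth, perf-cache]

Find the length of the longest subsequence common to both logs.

2

Match hotfix (alice #1, bob #4); then fix-auth (alice #3, bob #6) — 2 commits in the same relative order in both. The LCS DP gives dp[5][7] = 2, so this is optimal.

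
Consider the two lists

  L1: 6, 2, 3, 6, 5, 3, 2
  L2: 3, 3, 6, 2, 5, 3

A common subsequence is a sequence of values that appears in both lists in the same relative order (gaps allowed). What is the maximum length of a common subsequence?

4

Taking 6 [1,3]; then 2 [2,4]; then 5 [5,5]; then 3 [6,6] gives a common subsequence of length 4. dp[7][6] = 4 confirms this is the maximum.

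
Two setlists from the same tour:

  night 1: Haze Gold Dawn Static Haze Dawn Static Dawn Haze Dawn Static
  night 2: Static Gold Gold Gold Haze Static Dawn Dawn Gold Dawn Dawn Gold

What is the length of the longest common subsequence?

Pick Haze at night 1[1]=night 2[5] → Dawn at night 1[3]=night 2[7] → Dawn at night 1[6]=night 2[8] → Dawn at night 1[8]=night 2[10] → Dawn at night 1[10]=night 2[11]; all 5 songs appear in both, in order. The LCS DP gives dp[11][12] = 5, so this is optimal.

5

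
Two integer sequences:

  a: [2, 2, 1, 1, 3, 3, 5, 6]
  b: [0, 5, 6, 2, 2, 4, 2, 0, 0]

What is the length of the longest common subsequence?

Let dp[i][j] be the LCS length of the first i values of a and the first j values of b. dp[i][j] = dp[i-1][j-1]+1 when the i-th and j-th values match, else max(dp[i-1][j], dp[i][j-1]).
    ·  0  5  6  2  2  4  2  0  0
 ·  0  0  0  0  0  0  0  0  0  0
 2  0  0  0  0  1  1  1  1  1  1
 2  0  0  0  0  1  2  2  2  2  2
 1  0  0  0  0  1  2  2  2  2  2
 1  0  0  0  0  1  2  2  2  2  2
 3  0  0  0  0  1  2  2  2  2  2
 3  0  0  0  0  1  2  2  2  2  2
 5  0  0  1  1  1  2  2  2  2  2
 6  0  0  1  2  2  2  2  2  2  2
dp[8][9] = 2. One LCS (by backtracking along matches): 2, 2.

2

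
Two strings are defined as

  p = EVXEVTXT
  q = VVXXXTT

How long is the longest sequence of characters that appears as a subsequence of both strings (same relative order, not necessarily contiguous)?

Pick V [2,2], X [3,5], T [6,6], T [8,7]; all 4 characters appear in both, in order. The LCS DP gives dp[8][7] = 4, so this is optimal.

4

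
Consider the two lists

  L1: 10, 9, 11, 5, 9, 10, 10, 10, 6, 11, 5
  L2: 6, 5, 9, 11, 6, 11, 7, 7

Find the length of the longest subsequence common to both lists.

Let dp[i][j] be the LCS length of the first i values of L1 and the first j values of L2. dp[i][j] = dp[i-1][j-1]+1 when the i-th and j-th values match, else max(dp[i-1][j], dp[i][j-1]).
    ·  6  5  9 11  6 11  7  7
 ·  0  0  0  0  0  0  0  0  0
10  0  0  0  0  0  0  0  0  0
 9  0  0  0  1  1  1  1  1  1
11  0  0  0  1  2  2  2  2  2
 5  0  0  1  1  2  2  2  2  2
 9  0  0  1  2  2  2  2  2  2
10  0  0  1  2  2  2  2  2  2
10  0  0  1  2  2  2  2  2  2
10  0  0  1  2  2  2  2  2  2
 6  0  1  1  2  2  3  3  3  3
11  0  1  1  2  3  3  4  4  4
 5  0  1  2  2  3  3  4  4  4
dp[11][8] = 4. One LCS (by backtracking along matches): 9, 11, 6, 11.

4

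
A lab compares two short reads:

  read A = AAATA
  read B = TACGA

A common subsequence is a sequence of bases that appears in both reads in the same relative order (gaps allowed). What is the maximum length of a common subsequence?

2

Pick A at read A[1]=read B[2]; then A at read A[5]=read B[5]; all 2 bases appear in both, in order, and the DP table's final entry dp[5][5] is also 2, so no common subsequence is longer.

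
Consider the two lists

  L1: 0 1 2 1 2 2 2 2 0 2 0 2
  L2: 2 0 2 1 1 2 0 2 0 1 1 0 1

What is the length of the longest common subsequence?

7

Pick 0 (L1 #1, L2 #2), then 1 (L1 #2, L2 #4), then 1 (L1 #4, L2 #5), then 2 (L1 #5, L2 #6), then 2 (L1 #8, L2 #8), then 0 (L1 #9, L2 #9), then 0 (L1 #11, L2 #12); all 7 values appear in both, in order. Since dp[12][13] = 7, nothing longer is possible.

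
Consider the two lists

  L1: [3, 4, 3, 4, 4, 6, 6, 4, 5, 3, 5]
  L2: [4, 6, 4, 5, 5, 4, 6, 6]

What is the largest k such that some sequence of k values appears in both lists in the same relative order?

Let dp[i][j] be the LCS length of the first i values of L1 and the first j values of L2. dp[i][j] = dp[i-1][j-1]+1 when the i-th and j-th values match, else max(dp[i-1][j], dp[i][j-1]).
    ·  4  6  4  5  5  4  6  6
 ·  0  0  0  0  0  0  0  0  0
 3  0  0  0  0  0  0  0  0  0
 4  0  1  1  1  1  1  1  1  1
 3  0  1  1  1  1  1  1  1  1
 4  0  1  1  2  2  2  2  2  2
 4  0  1  1  2  2  2  3  3  3
 6  0  1  2  2  2  2  3  4  4
 6  0  1  2  2  2  2  3  4  5
 4  0  1  2  3  3  3  3  4  5
 5  0  1  2  3  4  4  4  4  5
 3  0  1  2  3  4  4  4  4  5
 5  0  1  2  3  4  5  5  5  5
dp[11][8] = 5. One LCS (by backtracking along matches): 4, 4, 4, 6, 6.

5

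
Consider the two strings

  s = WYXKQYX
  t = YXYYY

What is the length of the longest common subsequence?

3

One common subsequence of length 3: Y at s[2]=t[1] → X at s[3]=t[2] → Y at s[6]=t[5], and the DP table's final entry dp[7][5] is also 3, so no common subsequence is longer.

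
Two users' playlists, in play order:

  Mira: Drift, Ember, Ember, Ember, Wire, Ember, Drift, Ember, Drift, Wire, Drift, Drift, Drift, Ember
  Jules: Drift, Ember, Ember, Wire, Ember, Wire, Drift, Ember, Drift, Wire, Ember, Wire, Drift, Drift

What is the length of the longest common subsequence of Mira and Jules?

11

One common subsequence of length 11: Drift at Mira[1]=Jules[1], Ember at Mira[2]=Jules[2], Ember at Mira[3]=Jules[3], Ember at Mira[4]=Jules[5], Wire at Mira[5]=Jules[6], Ember at Mira[6]=Jules[8], Drift at Mira[7]=Jules[9], Ember at Mira[8]=Jules[11], Wire at Mira[10]=Jules[12], Drift at Mira[12]=Jules[13], Drift at Mira[13]=Jules[14]. The LCS DP gives dp[14][14] = 11, so this is optimal.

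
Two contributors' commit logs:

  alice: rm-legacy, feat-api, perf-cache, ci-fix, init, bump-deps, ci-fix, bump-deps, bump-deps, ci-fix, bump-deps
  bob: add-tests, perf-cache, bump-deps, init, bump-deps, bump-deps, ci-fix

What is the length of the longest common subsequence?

5

Match perf-cache [3,2], then init [5,4], then bump-deps [8,5], then bump-deps [9,6], then ci-fix [10,7] — 5 commits in the same relative order in both, and the DP table's final entry dp[11][7] is also 5, so no common subsequence is longer.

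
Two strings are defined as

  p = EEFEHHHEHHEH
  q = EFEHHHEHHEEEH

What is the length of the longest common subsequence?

11

Match E [2,1], then F [3,2], then E [4,3], then H [5,4], then H [6,5], then H [7,6], then E [8,7], then H [9,8], then H [10,9], then E [11,12], then H [12,13] — 11 characters in the same relative order in both. Since dp[12][13] = 11, nothing longer is possible.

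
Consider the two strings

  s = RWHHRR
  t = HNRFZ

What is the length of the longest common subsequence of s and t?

Match H (s #3, t #1), R (s #5, t #3) — 2 characters in the same relative order in both. The LCS DP gives dp[6][5] = 2, so this is optimal.

2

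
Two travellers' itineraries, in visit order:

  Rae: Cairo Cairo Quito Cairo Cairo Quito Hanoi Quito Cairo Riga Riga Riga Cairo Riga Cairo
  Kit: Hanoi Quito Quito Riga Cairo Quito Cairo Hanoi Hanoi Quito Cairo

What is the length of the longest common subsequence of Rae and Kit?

6

One common subsequence of length 6: Cairo (Rae #2, Kit #5), Quito (Rae #3, Kit #6), Cairo (Rae #4, Kit #7), Hanoi (Rae #7, Kit #9), Quito (Rae #8, Kit #10), Cairo (Rae #15, Kit #11). dp[15][11] = 6 confirms this is the maximum.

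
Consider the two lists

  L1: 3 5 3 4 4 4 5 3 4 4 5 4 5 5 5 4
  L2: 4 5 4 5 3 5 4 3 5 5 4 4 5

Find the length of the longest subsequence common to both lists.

9

Pick 5 at L1[2]=L2[2], 4 at L1[6]=L2[3], 5 at L1[7]=L2[4], 3 at L1[8]=L2[5], 5 at L1[11]=L2[6], 4 at L1[12]=L2[7], 5 at L1[13]=L2[9], 5 at L1[14]=L2[10], 5 at L1[15]=L2[13]; all 9 values appear in both, in order. The LCS DP gives dp[16][13] = 9, so this is optimal.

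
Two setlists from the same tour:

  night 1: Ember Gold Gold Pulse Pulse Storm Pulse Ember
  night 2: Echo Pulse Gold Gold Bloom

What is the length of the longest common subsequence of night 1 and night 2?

2

Taking Gold (night 1 #2, night 2 #3), Gold (night 1 #3, night 2 #4) gives a common subsequence of length 2. Since dp[8][5] = 2, nothing longer is possible.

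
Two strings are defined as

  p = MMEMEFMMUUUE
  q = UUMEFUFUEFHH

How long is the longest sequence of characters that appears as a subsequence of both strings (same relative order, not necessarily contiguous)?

6

Pick M at p[4]=q[3], then E at p[5]=q[4], then F at p[6]=q[5], then U at p[9]=q[6], then U at p[11]=q[8], then E at p[12]=q[9]; all 6 characters appear in both, in order. Since dp[12][12] = 6, nothing longer is possible.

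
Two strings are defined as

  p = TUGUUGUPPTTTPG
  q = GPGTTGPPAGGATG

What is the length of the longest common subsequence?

Pick T [1,5]; then G [6,6]; then P [8,7]; then P [9,8]; then T [12,13]; then G [14,14]; all 6 characters appear in both, in order. The LCS DP gives dp[14][14] = 6, so this is optimal.

6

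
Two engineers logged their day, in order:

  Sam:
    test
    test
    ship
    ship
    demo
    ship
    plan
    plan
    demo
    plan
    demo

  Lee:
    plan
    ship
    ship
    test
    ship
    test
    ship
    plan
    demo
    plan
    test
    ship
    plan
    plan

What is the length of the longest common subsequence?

7

Match test (Sam #1, Lee #4), then test (Sam #2, Lee #6), then ship (Sam #3, Lee #7), then demo (Sam #5, Lee #9), then ship (Sam #6, Lee #12), then plan (Sam #8, Lee #13), then plan (Sam #10, Lee #14) — 7 tasks in the same relative order in both. dp[11][14] = 7 confirms this is the maximum.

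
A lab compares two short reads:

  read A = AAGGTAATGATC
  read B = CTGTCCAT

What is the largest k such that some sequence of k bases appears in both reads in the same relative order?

4

Let dp[i][j] be the LCS length of the first i bases of read A and the first j bases of read B. dp[i][j] = dp[i-1][j-1]+1 when the i-th and j-th bases match, else max(dp[i-1][j], dp[i][j-1]).
    ·  C  T  G  T  C  C  A  T
 ·  0  0  0  0  0  0  0  0  0
 A  0  0  0  0  0  0  0  1  1
 A  0  0  0  0  0  0  0  1  1
 G  0  0  0  1  1  1  1  1  1
 G  0  0  0  1  1  1  1  1  1
 T  0  0  1  1  2  2  2  2  2
 A  0  0  1  1  2  2  2  3  3
 A  0  0  1  1  2  2  2  3  3
 T  0  0  1  1  2  2  2  3  4
 G  0  0  1  2  2  2  2  3  4
 A  0  0  1  2  2  2  2  3  4
 T  0  0  1  2  3  3  3  3  4
 C  0  1  1  2  3  4  4  4  4
dp[12][8] = 4. One LCS (by backtracking along matches): GTAT.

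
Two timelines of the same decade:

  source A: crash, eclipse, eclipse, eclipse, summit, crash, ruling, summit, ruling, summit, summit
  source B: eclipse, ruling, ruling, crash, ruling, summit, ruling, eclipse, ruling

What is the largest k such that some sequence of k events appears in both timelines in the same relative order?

5

Taking eclipse [2,1], then crash [6,4], then ruling [7,5], then summit [8,6], then ruling [9,9] gives a common subsequence of length 5. The LCS DP gives dp[11][9] = 5, so this is optimal.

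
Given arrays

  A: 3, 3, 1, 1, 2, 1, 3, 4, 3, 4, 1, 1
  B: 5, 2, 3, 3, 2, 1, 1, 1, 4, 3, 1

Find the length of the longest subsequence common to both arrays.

8

One common subsequence of length 8: 3 (A #1, B #3); then 3 (A #2, B #4); then 1 (A #3, B #6); then 1 (A #4, B #7); then 1 (A #6, B #8); then 4 (A #8, B #9); then 3 (A #9, B #10); then 1 (A #12, B #11). The LCS DP gives dp[12][11] = 8, so this is optimal.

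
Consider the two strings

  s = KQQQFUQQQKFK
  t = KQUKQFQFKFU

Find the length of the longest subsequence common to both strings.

Taking K at s[1]=t[1] → Q at s[2]=t[2] → Q at s[3]=t[5] → Q at s[4]=t[7] → F at s[5]=t[8] → K at s[10]=t[9] → F at s[11]=t[10] gives a common subsequence of length 7. Since dp[12][11] = 7, nothing longer is possible.

7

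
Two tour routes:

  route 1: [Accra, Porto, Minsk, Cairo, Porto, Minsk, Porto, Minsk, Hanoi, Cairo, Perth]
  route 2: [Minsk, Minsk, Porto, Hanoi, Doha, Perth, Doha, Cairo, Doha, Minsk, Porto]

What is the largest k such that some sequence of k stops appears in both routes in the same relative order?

5

Pick Minsk at route 1[3]=route 2[1]; then Minsk at route 1[6]=route 2[2]; then Porto at route 1[7]=route 2[3]; then Hanoi at route 1[9]=route 2[4]; then Cairo at route 1[10]=route 2[8]; all 5 stops appear in both, in order. dp[11][11] = 5 confirms this is the maximum.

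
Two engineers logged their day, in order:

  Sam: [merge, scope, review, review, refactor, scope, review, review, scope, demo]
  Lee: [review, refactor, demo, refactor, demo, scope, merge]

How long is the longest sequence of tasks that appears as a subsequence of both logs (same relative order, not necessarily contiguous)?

Taking review (Sam #3, Lee #1), then refactor (Sam #5, Lee #4), then scope (Sam #6, Lee #6) gives a common subsequence of length 3. dp[10][7] = 3 confirms this is the maximum.

3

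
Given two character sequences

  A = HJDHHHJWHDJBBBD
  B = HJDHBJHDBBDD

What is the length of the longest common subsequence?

One common subsequence of length 10: H [1,1], J [2,2], D [3,3], H [4,4], J [7,6], H [9,7], D [10,8], B [12,9], B [13,10], D [15,12], and the DP table's final entry dp[15][12] is also 10, so no common subsequence is longer.

10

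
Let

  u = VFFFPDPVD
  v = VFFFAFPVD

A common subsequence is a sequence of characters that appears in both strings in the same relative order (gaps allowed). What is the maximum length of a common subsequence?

7

Match V at u[1]=v[1], then F at u[2]=v[3], then F at u[3]=v[4], then F at u[4]=v[6], then P at u[7]=v[7], then V at u[8]=v[8], then D at u[9]=v[9] — 7 characters in the same relative order in both. The LCS DP gives dp[9][9] = 7, so this is optimal.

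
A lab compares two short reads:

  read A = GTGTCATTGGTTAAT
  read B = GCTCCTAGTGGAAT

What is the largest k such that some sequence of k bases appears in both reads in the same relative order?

Match G [1,1] → T [2,3] → T [4,6] → A [6,7] → T [8,9] → G [9,10] → G [10,11] → A [13,12] → A [14,13] → T [15,14] — 10 bases in the same relative order in both. The LCS DP gives dp[15][14] = 10, so this is optimal.

10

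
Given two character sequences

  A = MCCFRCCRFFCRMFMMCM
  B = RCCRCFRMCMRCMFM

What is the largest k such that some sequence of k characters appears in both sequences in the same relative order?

Pick C (A #2, B #3); then C (A #3, B #5); then F (A #4, B #6); then R (A #5, B #7); then C (A #6, B #9); then R (A #8, B #11); then C (A #11, B #12); then M (A #13, B #13); then F (A #14, B #14); then M (A #18, B #15); all 10 characters appear in both, in order. Since dp[18][15] = 10, nothing longer is possible.

10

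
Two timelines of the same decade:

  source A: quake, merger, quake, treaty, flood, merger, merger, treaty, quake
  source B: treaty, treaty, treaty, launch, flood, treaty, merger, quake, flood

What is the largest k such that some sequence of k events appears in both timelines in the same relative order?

4

Pick treaty at source A[4]=source B[3], flood at source A[5]=source B[5], merger at source A[7]=source B[7], quake at source A[9]=source B[8]; all 4 events appear in both, in order. Since dp[9][9] = 4, nothing longer is possible.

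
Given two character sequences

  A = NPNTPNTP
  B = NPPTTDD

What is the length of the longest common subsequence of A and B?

4

Taking N [1,1], then P [2,3], then T [4,4], then T [7,5] gives a common subsequence of length 4. dp[8][7] = 4 confirms this is the maximum.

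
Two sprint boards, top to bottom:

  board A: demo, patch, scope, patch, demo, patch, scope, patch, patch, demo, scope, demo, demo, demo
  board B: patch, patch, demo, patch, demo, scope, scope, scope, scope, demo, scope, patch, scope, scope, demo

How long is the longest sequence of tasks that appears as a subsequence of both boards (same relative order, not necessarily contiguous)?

Pick demo at board A[1]=board B[3], then patch at board A[2]=board B[4], then scope at board A[3]=board B[9], then demo at board A[5]=board B[10], then patch at board A[6]=board B[12], then scope at board A[7]=board B[13], then scope at board A[11]=board B[14], then demo at board A[14]=board B[15]; all 8 tasks appear in both, in order, and the DP table's final entry dp[14][15] is also 8, so no common subsequence is longer.

8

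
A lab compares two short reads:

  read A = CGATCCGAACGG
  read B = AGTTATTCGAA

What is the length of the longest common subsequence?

7

Let dp[i][j] be the LCS length of the first i bases of read A and the first j bases of read B. dp[i][j] = dp[i-1][j-1]+1 when the i-th and j-th bases match, else max(dp[i-1][j], dp[i][j-1]).
    ·  A  G  T  T  A  T  T  C  G  A  A
 ·  0  0  0  0  0  0  0  0  0  0  0  0
 C  0  0  0  0  0  0  0  0  1  1  1  1
 G  0  0  1  1  1  1  1  1  1  2  2  2
 A  0  1  1  1  1  2  2  2  2  2  3  3
 T  0  1  1  2  2  2  3  3  3  3  3  3
 C  0  1  1  2  2  2  3  3  4  4  4  4
 C  0  1  1  2  2  2  3  3  4  4  4  4
 G  0  1  2  2  2  2  3  3  4  5  5  5
 A  0  1  2  2  2  3  3  3  4  5  6  6
 A  0  1  2  2  2  3  3  3  4  5  6  7
 C  0  1  2  2  2  3  3  3  4  5  6  7
 G  0  1  2  2  2  3  3  3  4  5  6  7
 G  0  1  2  2  2  3  3  3  4  5  6  7
dp[12][11] = 7. One LCS (by backtracking along matches): GATCGAA.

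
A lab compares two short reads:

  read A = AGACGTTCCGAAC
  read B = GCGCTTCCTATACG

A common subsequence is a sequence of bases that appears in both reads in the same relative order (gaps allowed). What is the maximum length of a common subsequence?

Pick G (read A #2, read B #1); then C (read A #4, read B #2); then G (read A #5, read B #3); then T (read A #6, read B #5); then T (read A #7, read B #6); then C (read A #8, read B #7); then C (read A #9, read B #8); then A (read A #11, read B #10); then A (read A #12, read B #12); then C (read A #13, read B #13); all 10 bases appear in both, in order. The LCS DP gives dp[13][14] = 10, so this is optimal.

10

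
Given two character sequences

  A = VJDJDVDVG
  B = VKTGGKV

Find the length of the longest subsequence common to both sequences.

2

Match V [1,1] → V [8,7] — 2 characters in the same relative order in both. The LCS DP gives dp[9][7] = 2, so this is optimal.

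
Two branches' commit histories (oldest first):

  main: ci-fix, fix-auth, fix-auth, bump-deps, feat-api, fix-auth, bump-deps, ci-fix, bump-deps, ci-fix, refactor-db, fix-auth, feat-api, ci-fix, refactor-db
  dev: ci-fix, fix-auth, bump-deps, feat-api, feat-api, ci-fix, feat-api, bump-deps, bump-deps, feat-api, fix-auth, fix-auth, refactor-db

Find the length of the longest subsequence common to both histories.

Taking ci-fix [1,1], fix-auth [3,2], bump-deps [4,3], feat-api [5,7], bump-deps [7,8], bump-deps [9,9], fix-auth [12,12], refactor-db [15,13] gives a common subsequence of length 8. The LCS DP gives dp[15][13] = 8, so this is optimal.

8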